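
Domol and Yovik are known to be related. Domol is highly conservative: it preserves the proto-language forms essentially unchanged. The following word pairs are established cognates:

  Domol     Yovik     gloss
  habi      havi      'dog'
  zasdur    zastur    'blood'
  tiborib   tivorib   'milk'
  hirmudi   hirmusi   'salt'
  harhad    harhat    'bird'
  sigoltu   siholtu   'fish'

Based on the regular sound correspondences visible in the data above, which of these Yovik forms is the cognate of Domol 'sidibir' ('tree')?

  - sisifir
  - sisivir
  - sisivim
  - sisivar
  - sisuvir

hirmudi ~ hirmusi — Domol d corresponds to Yovik s between vowels (before a front vowel).
habi ~ havi — Domol b corresponds to Yovik v between vowels (before a front vowel).
Applying these to Domol 'sidibir':
  sidibir → sisibir   (d→s between vowels (before a front vowel))
  sisibir → sisivir   (b→v between vowels (before a front vowel))
So the Yovik cognate is 'sisivir'.

sisivir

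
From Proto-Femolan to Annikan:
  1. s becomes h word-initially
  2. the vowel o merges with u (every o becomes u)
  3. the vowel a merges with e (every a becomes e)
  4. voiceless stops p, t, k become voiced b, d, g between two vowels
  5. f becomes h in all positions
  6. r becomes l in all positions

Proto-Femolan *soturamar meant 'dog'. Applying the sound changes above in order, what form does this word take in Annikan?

Annikan: *soturamar
  soturamar → hoturamar   [debuccalisation]
  hoturamar → huturamar   [vowel merger]
  huturamar → huturemer   [vowel merger]
  huturemer → huduremer   [intervocalic voicing]
  huduremer (rule 5 does not apply)
  huduremer → hudulemel   [unconditioned shift]
  giving Annikan hudulemel.

hudulemel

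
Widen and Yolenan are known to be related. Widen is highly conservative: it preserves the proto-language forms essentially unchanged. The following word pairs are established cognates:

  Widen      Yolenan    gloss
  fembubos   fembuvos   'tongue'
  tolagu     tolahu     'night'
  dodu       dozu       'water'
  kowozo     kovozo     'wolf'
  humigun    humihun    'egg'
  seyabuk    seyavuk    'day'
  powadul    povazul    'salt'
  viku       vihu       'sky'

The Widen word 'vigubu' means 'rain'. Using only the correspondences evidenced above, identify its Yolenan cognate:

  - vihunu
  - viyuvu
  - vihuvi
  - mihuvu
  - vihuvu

vihuvu

tolagu ~ tolahu, humigun ~ humihun — Widen g corresponds to Yolenan h between vowels (before a back vowel).
seyabuk ~ seyavuk — Widen b corresponds to Yolenan v between vowels (before a back vowel).
Applying these to Widen 'vigubu':
  vigubu → vihubu   (g→h between vowels (before a back vowel))
  vihubu → vihuvu   (b→v between vowels (before a back vowel))
So the Yolenan cognate is 'vihuvu'.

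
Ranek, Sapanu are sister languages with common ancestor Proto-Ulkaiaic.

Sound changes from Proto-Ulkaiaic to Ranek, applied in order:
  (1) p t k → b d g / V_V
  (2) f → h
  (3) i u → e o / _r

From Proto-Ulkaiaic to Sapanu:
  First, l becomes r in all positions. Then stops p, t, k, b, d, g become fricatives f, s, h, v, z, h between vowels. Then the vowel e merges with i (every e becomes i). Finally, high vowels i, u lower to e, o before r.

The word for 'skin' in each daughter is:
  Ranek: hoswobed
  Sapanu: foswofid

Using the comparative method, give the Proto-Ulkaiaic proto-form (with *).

*foswoped

Position 1: Ranek has h, Sapanu has f. Taking the neighbouring segments as reconstructed: Ranek h could go back to *f or *h; Sapanu f can only go back to *f — the one source consistent with every daughter is *f.
Position 6: Ranek has b, Sapanu has f. Taking the neighbouring segments as reconstructed: Ranek b could go back to *p or *b; Sapanu f could go back to *p or *f — the one source consistent with every daughter is *p.
Position 7: Ranek has e, Sapanu has i. Taking the neighbouring segments as reconstructed: Ranek e can only go back to *e; Sapanu i could go back to *e or *i — the one source consistent with every daughter is *e.
Verify the candidate proto-form against each daughter:
Ranek: *foswoped
  foswoped → foswobed   [intervocalic voicing]
  foswobed → hoswobed   [unconditioned shift]
  hoswobed (rule 3 does not apply)
  giving Ranek hoswobed.
Sapanu: *foswoped > foswofed > foswofid  (by intervocalic lenition, vowel merger)
Only *foswoped yields all of Ranek hoswobed, Sapanu foswofid.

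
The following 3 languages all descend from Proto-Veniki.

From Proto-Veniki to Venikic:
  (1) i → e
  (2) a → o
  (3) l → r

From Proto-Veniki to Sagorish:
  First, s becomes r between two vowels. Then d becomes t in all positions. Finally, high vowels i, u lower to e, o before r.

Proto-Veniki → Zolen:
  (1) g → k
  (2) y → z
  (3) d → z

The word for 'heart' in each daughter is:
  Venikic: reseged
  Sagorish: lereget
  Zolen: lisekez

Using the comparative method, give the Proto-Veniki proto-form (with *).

Position 3: Venikic has s, Sagorish has r, Zolen has s. Venikic preserves s here (none of its changes turn any other segment into s), so the proto-segment is *s.
Position 1: Venikic has r, Sagorish has l, Zolen has l. Sagorish preserves l here (none of its changes turn any other segment into l), so the proto-segment is *l.
Position 2: Venikic has e, Sagorish has e, Zolen has i. Zolen preserves i here (none of its changes turn any other segment into i), so the proto-segment is *i.
This points to *liseged. Verify forward in each daughter:
Venikic: *liseged > leseged > reseged  (by vowel merger, unconditioned shift)
Sagorish: *liseged
  liseged → lireged   [rhotacism]
  lireged → lireget   [unconditioned shift]
  lireget → lereget   [pre-rhotic lowering]
  giving Sagorish lereget.
Zolen: start from *liseged.
  rule 1 (unconditioned shift): liseged → liseked
  rule 2: no change — liseked
  rule 3 (unconditioned shift): liseked → lisekez
  ⇒ Zolen lisekez
Only *liseged yields all of Venikic reseged, Sagorish lereget, Zolen lisekez.

*liseged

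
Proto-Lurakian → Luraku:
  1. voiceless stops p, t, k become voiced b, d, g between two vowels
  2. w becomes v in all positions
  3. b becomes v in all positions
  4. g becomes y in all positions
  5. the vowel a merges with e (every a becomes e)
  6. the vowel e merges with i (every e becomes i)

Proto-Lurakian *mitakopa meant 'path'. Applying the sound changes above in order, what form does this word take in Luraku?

Luraku: start from *mitakopa.
  rule 1 (intervocalic voicing): mitakopa → midagoba
  rule 2: no change — midagoba
  rule 3 (unconditioned shift): midagoba → midagova
  rule 4 (unconditioned shift): midagova → midayova
  rule 5 (vowel merger): midayova → mideyove
  rule 6 (vowel merger): mideyove → midiyovi
  ⇒ Luraku midiyovi

midiyovi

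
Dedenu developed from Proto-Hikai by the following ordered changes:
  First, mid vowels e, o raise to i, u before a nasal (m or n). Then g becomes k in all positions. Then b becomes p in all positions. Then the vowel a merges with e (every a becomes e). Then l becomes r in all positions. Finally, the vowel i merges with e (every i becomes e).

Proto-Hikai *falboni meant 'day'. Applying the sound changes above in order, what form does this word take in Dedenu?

ferpune

Dedenu: start from *falboni.
  rule 1 (pre-nasal raising): falboni → falbuni
  rule 2: no change — falbuni
  rule 3 (unconditioned shift): falbuni → falpuni
  rule 4 (vowel merger): falpuni → felpuni
  rule 5 (unconditioned shift): felpuni → ferpuni
  rule 6 (vowel merger): ferpuni → ferpune
  ⇒ Dedenu ferpune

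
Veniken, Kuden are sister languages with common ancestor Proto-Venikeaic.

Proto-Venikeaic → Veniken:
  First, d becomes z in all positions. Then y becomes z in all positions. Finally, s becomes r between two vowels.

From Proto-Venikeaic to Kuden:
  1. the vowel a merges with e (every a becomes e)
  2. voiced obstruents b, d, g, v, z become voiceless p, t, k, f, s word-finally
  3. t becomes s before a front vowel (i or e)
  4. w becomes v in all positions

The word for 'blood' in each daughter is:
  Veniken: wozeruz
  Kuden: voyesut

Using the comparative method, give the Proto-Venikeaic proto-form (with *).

*woyesud

Position 3: Veniken has z, Kuden has y. Kuden preserves y here (none of its changes turn any other segment into y), so the proto-segment is *y.
Position 1: Veniken has w, Kuden has v. Veniken preserves w here (none of its changes turn any other segment into w), so the proto-segment is *w.
Position 7: Veniken has z, Kuden has t. Taking the neighbouring segments as reconstructed: Veniken z could go back to *d or *z or *y; Kuden t could go back to *t or *d — the one source consistent with every daughter is *d.
Verify the candidate proto-form against each daughter:
Veniken: start from *woyesud.
  rule 1 (unconditioned shift): woyesud → woyesuz
  rule 2 (unconditioned shift): woyesuz → wozesuz
  rule 3 (rhotacism): wozesuz → wozeruz
  ⇒ Veniken wozeruz
Kuden: *woyesud
  woyesud (rule 1 does not apply)
  woyesud → woyesut   [final devoicing]
  woyesut (rule 3 does not apply)
  woyesut → voyesut   [unconditioned shift]
  giving Kuden voyesut.
Only *woyesud yields all of Veniken wozeruz, Kuden voyesut.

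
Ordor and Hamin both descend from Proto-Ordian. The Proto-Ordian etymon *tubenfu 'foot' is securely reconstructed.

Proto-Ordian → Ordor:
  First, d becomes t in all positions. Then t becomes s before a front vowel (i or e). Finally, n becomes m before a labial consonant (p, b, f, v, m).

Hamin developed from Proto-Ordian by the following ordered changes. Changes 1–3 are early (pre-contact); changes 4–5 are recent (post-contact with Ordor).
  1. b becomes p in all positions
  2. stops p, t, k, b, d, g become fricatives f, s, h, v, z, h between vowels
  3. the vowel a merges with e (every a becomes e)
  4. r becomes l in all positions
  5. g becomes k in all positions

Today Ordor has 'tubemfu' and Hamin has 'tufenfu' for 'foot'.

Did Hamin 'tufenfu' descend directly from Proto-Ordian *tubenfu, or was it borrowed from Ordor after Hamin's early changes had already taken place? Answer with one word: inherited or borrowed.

inherited

If inherited, *tubenfu would pass through all of Hamin's changes:
Hamin: *tubenfu
  tubenfu → tupenfu   [unconditioned shift]
  tupenfu → tufenfu   [intervocalic lenition]
  tufenfu (rule 3 does not apply)
  tufenfu (rule 4 does not apply)
  tufenfu (rule 5 does not apply)
  giving Hamin tufenfu.
If borrowed from Ordor 'tubemfu' after the early changes, it would undergo only the recent ones:
  rule 4 (unconditioned shift): no change (tubemfu)
  rule 5 (unconditioned shift): no change (tubemfu)
  ⇒ as a loan: tubemfu
Hamin 'tufenfu' matches the inherited outcome exactly, so it is an inherited cognate, not a loan.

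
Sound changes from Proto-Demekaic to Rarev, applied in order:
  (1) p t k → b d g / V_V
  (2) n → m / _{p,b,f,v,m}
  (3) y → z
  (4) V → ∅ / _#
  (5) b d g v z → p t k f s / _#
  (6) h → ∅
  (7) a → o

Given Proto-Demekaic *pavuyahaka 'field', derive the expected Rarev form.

Rarev: start from *pavuyahaka.
  rule 1 (intervocalic voicing): pavuyahaka → pavuyahaga
  rule 2: no change — pavuyahaga
  rule 3 (unconditioned shift): pavuyahaga → pavuzahaga
  rule 4 (apocope): pavuzahaga → pavuzahag
  rule 5 (final devoicing): pavuzahag → pavuzahak
  rule 6 (h-loss): pavuzahak → pavuzaak
  rule 7 (vowel merger): pavuzaak → povuzook
  ⇒ Rarev povuzook

povuzook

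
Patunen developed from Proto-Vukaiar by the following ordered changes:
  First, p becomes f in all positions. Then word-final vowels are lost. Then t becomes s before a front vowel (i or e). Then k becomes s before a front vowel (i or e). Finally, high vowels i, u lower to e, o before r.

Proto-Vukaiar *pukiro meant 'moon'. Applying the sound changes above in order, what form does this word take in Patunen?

Patunen: start from *pukiro.
  rule 1 (unconditioned shift): pukiro → fukiro
  rule 2 (apocope): fukiro → fukir
  rule 3: no change — fukir
  rule 4 (palatalisation): fukir → fusir
  rule 5 (pre-rhotic lowering): fusir → fuser
  ⇒ Patunen fuser

fuser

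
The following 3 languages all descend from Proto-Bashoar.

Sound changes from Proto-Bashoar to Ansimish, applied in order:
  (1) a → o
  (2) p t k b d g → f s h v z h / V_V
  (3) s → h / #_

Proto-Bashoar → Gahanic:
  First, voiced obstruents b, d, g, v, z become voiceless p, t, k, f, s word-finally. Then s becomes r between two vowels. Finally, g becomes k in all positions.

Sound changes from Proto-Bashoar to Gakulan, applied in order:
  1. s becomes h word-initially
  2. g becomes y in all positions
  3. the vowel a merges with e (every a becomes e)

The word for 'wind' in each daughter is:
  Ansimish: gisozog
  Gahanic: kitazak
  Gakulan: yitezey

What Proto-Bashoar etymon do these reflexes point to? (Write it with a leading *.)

*gitazag

Position 7: Ansimish has g, Gahanic has k, Gakulan has y. Ansimish preserves g here (none of its changes turn any other segment into g), so the proto-segment is *g.
Position 6: Ansimish has o, Gahanic has a, Gakulan has e. Gahanic preserves a here (none of its changes turn any other segment into a), so the proto-segment is *a.
Position 4: Ansimish has o, Gahanic has a, Gakulan has e. Gahanic preserves a here (none of its changes turn any other segment into a), so the proto-segment is *a.
Continuing position by position gives *gitazag; check it forward:
Ansimish: start from *gitazag.
  rule 1 (vowel merger): gitazag → gitozog
  rule 2 (intervocalic lenition): gitozog → gisozog
  rule 3: no change — gisozog
  ⇒ Ansimish gisozog
Gahanic: *gitazag > gitazak > kitazak  (by final devoicing, unconditioned shift)
Gakulan: *gitazag
  gitazag (rule 1 does not apply)
  gitazag → yitazay   [unconditioned shift]
  yitazay → yitezey   [vowel merger]
  giving Gakulan yitezey.
Only *gitazag yields all of Ansimish gisozog, Gahanic kitazak, Gakulan yitezey.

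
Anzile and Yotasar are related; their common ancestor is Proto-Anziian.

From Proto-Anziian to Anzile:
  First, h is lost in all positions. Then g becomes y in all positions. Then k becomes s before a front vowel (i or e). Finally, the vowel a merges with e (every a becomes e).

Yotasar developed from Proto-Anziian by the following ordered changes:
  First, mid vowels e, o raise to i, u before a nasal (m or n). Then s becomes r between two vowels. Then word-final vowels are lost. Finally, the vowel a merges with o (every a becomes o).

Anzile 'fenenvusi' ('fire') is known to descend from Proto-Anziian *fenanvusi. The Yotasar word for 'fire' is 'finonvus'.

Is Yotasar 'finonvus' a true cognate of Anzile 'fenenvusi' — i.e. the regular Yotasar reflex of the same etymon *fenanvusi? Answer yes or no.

no

Derive the expected Yotasar reflex of *fenanvusi:
Yotasar: *fenanvusi > finanvusi > finanvuri > finanvur > finonvur  (by pre-nasal raising, rhotacism, apocope, vowel merger)
The regular Yotasar reflex would be 'finonvur', but the attested form is 'finonvus'. The correspondence is irregular, so they are not cognates (the Yotasar form has a different source).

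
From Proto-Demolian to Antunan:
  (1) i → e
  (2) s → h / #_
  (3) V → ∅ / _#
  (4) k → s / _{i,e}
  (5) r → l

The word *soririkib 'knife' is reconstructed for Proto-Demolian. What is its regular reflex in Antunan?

Antunan: *soririkib
  soririkib → sorerekeb   [vowel merger]
  sorerekeb → horerekeb   [debuccalisation]
  horerekeb (rule 3 does not apply)
  horerekeb → horereseb   [palatalisation]
  horereseb → holeleseb   [unconditioned shift]
  giving Antunan holeleseb.

holeleseb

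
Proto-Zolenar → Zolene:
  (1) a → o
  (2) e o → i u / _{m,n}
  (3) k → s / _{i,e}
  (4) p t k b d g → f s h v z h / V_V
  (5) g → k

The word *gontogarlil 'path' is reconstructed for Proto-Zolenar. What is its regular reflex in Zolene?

kuntohorlil

Zolene: *gontogarlil
  gontogarlil → gontogorlil   [vowel merger]
  gontogorlil → guntogorlil   [pre-nasal raising]
  guntogorlil (rule 3 does not apply)
  guntogorlil → guntohorlil   [intervocalic lenition]
  guntohorlil → kuntohorlil   [unconditioned shift]
  giving Zolene kuntohorlil.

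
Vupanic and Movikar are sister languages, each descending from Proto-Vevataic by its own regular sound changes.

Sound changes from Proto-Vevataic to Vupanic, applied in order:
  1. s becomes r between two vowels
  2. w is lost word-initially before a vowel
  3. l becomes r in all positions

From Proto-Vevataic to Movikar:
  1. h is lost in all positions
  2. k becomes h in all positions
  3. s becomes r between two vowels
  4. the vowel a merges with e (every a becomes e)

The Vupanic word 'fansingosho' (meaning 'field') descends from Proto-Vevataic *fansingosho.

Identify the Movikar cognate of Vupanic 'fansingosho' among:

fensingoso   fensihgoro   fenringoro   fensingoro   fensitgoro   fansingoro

fensingoro

Movikar: start from *fansingosho.
  rule 1 (h-loss): fansingosho → fansingoso
  rule 2: no change — fansingoso
  rule 3 (rhotacism): fansingoso → fansingoro
  rule 4 (vowel merger): fansingoro → fensingoro
  ⇒ Movikar fensingoro
Among the options, 'fensingoro' alone shows every Movikar change applied in order.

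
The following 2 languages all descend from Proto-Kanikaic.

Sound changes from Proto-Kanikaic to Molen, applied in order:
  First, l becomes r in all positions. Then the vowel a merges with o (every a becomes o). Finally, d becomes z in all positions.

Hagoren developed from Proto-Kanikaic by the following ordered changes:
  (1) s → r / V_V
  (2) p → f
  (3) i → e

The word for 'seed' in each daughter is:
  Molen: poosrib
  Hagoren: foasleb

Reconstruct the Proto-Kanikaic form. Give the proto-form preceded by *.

*poaslib

Position 1: Molen has p, Hagoren has f. Molen preserves p here (none of its changes turn any other segment into p), so the proto-segment is *p.
Position 5: Molen has r, Hagoren has l. Hagoren preserves l here (none of its changes turn any other segment into l), so the proto-segment is *l.
Continuing position by position gives *poaslib; check it forward:
Molen: *poaslib > poasrib > poosrib  (by unconditioned shift, vowel merger)
Hagoren: *poaslib > foaslib > foasleb  (by unconditioned shift, vowel merger)
Only *poaslib yields all of Molen poosrib, Hagoren foasleb.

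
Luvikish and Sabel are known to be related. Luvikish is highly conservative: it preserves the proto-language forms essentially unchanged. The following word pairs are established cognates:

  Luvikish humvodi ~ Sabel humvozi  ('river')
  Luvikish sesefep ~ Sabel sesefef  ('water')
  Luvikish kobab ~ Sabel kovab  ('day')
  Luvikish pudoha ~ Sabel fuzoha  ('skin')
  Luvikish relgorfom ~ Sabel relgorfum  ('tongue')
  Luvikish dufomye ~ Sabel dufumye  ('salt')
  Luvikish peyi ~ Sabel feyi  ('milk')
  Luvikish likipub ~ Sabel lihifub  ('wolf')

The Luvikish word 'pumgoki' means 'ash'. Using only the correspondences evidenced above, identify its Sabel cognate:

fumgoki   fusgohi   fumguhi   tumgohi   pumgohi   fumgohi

pudoha ~ fuzoha — Luvikish p corresponds to Sabel f word-initially before a back vowel.
likipub ~ lihifub — Luvikish k corresponds to Sabel h between vowels (before a front vowel).
Applying these to Luvikish 'pumgoki':
  pumgoki → fumgoki   (p→f word-initially before a back vowel)
  fumgoki → fumgohi   (k→h between vowels (before a front vowel))
So the Sabel cognate is 'fumgohi'.

fumgohi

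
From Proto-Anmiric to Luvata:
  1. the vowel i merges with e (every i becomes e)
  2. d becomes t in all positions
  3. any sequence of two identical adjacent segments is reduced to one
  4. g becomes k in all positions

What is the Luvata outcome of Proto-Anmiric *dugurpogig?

Luvata: *dugurpogig > dugurpogeg > tugurpogeg > tukurpokek  (by vowel merger, unconditioned shift, unconditioned shift)

tukurpokek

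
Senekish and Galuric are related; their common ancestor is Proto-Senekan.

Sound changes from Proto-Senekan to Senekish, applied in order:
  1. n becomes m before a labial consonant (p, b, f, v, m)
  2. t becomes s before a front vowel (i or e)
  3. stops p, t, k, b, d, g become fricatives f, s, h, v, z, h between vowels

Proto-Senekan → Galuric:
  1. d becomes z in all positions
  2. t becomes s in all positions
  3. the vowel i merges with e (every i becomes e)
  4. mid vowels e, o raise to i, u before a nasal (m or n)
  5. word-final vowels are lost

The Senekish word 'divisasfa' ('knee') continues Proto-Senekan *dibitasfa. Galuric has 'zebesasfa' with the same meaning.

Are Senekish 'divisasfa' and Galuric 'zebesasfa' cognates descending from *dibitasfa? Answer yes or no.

no

Derive the expected Galuric reflex of *dibitasfa:
Galuric: *dibitasfa > zibitasfa > zibisasfa > zebesasfa > zebesasf  (by unconditioned shift, unconditioned shift, vowel merger, apocope)
The regular Galuric reflex would be 'zebesasf', but the attested form is 'zebesasfa'. The correspondence is irregular, so they are not cognates (the Galuric form has a different source).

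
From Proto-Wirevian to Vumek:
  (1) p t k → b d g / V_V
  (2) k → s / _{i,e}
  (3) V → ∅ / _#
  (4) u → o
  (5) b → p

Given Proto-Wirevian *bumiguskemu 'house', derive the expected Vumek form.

pomigossem

Vumek: start from *bumiguskemu.
  rule 1: no change — bumiguskemu
  rule 2 (palatalisation): bumiguskemu → bumigussemu
  rule 3 (apocope): bumigussemu → bumigussem
  rule 4 (vowel merger): bumigussem → bomigossem
  rule 5 (unconditioned shift): bomigossem → pomigossem
  ⇒ Vumek pomigossem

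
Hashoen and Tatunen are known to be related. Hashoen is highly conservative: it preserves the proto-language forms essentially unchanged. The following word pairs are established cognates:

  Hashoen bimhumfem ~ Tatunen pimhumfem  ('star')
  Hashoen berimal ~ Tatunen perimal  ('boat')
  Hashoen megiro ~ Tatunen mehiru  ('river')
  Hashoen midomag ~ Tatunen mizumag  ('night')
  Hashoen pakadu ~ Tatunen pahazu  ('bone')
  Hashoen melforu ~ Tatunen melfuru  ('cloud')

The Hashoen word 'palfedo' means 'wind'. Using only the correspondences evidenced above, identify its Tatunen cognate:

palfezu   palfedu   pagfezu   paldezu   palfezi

midomag ~ mizumag — Hashoen d corresponds to Tatunen z between vowels (before a back vowel).
megiro ~ mehiru — Hashoen o corresponds to Tatunen u word-finally.
Applying these to Hashoen 'palfedo':
  palfedo → palfezo   (d→z between vowels (before a back vowel))
  palfezo → palfezu   (o→u word-finally)
So the Tatunen cognate is 'palfezu'.

palfezu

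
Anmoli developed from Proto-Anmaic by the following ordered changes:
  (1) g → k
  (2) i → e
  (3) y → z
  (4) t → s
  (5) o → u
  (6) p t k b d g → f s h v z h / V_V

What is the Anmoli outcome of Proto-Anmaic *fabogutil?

Anmoli: *fabogutil
  fabogutil → fabokutil   [unconditioned shift]
  fabokutil → fabokutel   [vowel merger]
  fabokutel (rule 3 does not apply)
  fabokutel → fabokusel   [unconditioned shift]
  fabokusel → fabukusel   [vowel merger]
  fabukusel → favuhusel   [intervocalic lenition]
  giving Anmoli favuhusel.

favuhusel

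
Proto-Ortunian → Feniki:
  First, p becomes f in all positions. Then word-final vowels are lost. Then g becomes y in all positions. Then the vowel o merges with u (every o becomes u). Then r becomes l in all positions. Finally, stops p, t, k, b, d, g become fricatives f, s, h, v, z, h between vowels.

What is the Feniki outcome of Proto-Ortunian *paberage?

favelay

Feniki: *paberage
  paberage → faberage   [unconditioned shift]
  faberage → faberag   [apocope]
  faberag → faberay   [unconditioned shift]
  faberay (rule 4 does not apply)
  faberay → fabelay   [unconditioned shift]
  fabelay → favelay   [intervocalic lenition]
  giving Feniki favelay.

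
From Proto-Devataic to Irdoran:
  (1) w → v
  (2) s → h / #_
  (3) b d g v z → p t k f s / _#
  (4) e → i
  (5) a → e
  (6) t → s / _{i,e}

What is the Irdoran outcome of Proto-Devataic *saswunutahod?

hesvunusehot

Irdoran: start from *saswunutahod.
  rule 1 (unconditioned shift): saswunutahod → sasvunutahod
  rule 2 (debuccalisation): sasvunutahod → hasvunutahod
  rule 3 (final devoicing): hasvunutahod → hasvunutahot
  rule 4: no change — hasvunutahot
  rule 5 (vowel merger): hasvunutahot → hesvunutehot
  rule 6 (palatalisation): hesvunutehot → hesvunusehot
  ⇒ Irdoran hesvunusehot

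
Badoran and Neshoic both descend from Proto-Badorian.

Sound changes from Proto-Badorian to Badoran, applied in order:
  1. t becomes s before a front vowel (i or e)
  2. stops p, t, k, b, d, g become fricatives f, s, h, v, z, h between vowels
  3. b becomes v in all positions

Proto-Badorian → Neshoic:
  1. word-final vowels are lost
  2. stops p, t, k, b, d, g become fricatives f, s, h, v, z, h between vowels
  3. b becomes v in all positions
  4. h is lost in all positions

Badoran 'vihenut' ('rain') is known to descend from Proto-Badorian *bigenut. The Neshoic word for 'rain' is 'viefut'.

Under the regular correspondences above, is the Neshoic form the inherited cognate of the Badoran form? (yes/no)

Derive the expected Neshoic reflex of *bigenut:
Neshoic: *bigenut
  bigenut (rule 1 does not apply)
  bigenut → bihenut   [intervocalic lenition]
  bihenut → vihenut   [unconditioned shift]
  vihenut → vienut   [h-loss]
  giving Neshoic vienut.
The regular Neshoic reflex would be 'vienut', but the attested form is 'viefut'. The correspondence is irregular, so they are not cognates (the Neshoic form has a different source).

no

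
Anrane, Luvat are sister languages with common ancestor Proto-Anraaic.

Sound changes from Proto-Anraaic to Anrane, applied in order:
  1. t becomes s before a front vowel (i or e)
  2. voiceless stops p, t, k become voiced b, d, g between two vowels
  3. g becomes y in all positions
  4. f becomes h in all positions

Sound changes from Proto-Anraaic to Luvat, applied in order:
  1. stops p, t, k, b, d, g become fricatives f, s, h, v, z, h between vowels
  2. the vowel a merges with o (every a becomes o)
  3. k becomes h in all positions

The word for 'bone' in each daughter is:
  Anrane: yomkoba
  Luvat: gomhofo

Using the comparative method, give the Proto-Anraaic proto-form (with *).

*gomkopa

Position 6: Anrane has b, Luvat has f. Taking the neighbouring segments as reconstructed: Anrane b could go back to *p or *b; Luvat f could go back to *p or *f — the one source consistent with every daughter is *p.
Position 4: Anrane has k, Luvat has h. Anrane preserves k here (none of its changes turn any other segment into k), so the proto-segment is *k.
This points to *gomkopa. Verify forward in each daughter:
Anrane: start from *gomkopa.
  rule 1: no change — gomkopa
  rule 2 (intervocalic voicing): gomkopa → gomkoba
  rule 3 (unconditioned shift): gomkoba → yomkoba
  rule 4: no change — yomkoba
  ⇒ Anrane yomkoba
Luvat: *gomkopa > gomkofa > gomkofo > gomhofo  (by intervocalic lenition, vowel merger, unconditioned shift)
*gomkopa is the unique common source.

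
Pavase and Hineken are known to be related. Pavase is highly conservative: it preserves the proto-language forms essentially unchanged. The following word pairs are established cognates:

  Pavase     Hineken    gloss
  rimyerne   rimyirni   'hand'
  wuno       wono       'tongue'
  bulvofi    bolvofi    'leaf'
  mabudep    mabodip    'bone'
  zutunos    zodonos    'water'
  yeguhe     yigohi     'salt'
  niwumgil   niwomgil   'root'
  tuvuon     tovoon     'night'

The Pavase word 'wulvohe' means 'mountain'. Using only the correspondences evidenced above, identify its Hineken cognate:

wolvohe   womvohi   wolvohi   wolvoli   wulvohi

bulvofi ~ bolvofi, mabudep ~ mabodip — Pavase u corresponds to Hineken o after a consonant, before a consonant other than r, m, n, p, b, f, v.
rimyerne ~ rimyirni, yeguhe ~ yigohi — Pavase e corresponds to Hineken i word-finally.
Applying these to Pavase 'wulvohe':
  wulvohe → wolvohe   (u→o after a consonant, before a consonant other than r, m, n, p, b, f, v)
  wolvohe → wolvohi   (e→i word-finally)
So the Hineken cognate is 'wolvohi'.

wolvohi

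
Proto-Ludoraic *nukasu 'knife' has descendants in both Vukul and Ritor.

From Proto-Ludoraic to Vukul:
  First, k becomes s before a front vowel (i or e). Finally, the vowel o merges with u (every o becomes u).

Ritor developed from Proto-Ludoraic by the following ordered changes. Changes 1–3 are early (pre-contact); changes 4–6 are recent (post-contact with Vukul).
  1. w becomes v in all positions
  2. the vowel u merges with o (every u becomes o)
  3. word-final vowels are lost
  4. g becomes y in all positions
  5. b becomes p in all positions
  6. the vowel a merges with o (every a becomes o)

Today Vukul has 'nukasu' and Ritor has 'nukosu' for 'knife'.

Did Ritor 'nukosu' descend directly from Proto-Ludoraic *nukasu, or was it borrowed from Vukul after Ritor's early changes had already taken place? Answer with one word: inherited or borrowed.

If inherited, *nukasu would pass through all of Ritor's changes:
Ritor: start from *nukasu.
  rule 1: no change — nukasu
  rule 2 (vowel merger): nukasu → nokaso
  rule 3 (apocope): nokaso → nokas
  rule 4: no change — nokas
  rule 5: no change — nokas
  rule 6 (vowel merger): nokas → nokos
  ⇒ Ritor nokos
If borrowed from Vukul 'nukasu' after the early changes, it would undergo only the recent ones:
  rule 4 (unconditioned shift): no change (nukasu)
  rule 5 (unconditioned shift): no change (nukasu)
  rule 6 (vowel merger): nukasu → nukosu
  ⇒ as a loan: nukosu
Ritor 'nukosu' matches the loan outcome 'nukosu', not the inherited 'nokos' — it skipped the early Ritor changes, so it was borrowed from Vukul.

borrowed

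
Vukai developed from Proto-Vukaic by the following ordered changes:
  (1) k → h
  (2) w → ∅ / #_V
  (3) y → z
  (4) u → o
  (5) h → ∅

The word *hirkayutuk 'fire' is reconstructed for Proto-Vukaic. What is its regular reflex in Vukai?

Vukai: *hirkayutuk > hirhayutuh > hirhazutuh > hirhazotoh > irazoto  (by unconditioned shift, unconditioned shift, vowel merger, h-loss)

irazoto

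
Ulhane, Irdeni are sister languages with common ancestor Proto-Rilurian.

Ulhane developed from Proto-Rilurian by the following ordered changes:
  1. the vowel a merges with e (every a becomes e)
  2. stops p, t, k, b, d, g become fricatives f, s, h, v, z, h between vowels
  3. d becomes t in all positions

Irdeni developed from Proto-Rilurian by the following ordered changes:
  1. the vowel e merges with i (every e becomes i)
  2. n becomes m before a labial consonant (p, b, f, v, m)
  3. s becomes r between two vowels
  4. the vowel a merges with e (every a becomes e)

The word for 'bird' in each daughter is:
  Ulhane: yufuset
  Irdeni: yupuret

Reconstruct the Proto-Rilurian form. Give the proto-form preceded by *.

*yupusat

Position 3: Ulhane has f, Irdeni has p. Irdeni preserves p here (none of its changes turn any other segment into p), so the proto-segment is *p.
Position 6: Ulhane has e, Irdeni has e. In Irdeni, e can only continue *a, so the proto-segment is *a.
Verify the candidate proto-form against each daughter:
Ulhane: *yupusat
  yupusat → yupuset   [vowel merger]
  yupuset → yufuset   [intervocalic lenition]
  yufuset (rule 3 does not apply)
  giving Ulhane yufuset.
Irdeni: *yupusat
  yupusat (rule 1 does not apply)
  yupusat (rule 2 does not apply)
  yupusat → yupurat   [rhotacism]
  yupurat → yupuret   [vowel merger]
  giving Irdeni yupuret.
No other proto-form is consistent with every reflex, so the reconstruction is *yupusat.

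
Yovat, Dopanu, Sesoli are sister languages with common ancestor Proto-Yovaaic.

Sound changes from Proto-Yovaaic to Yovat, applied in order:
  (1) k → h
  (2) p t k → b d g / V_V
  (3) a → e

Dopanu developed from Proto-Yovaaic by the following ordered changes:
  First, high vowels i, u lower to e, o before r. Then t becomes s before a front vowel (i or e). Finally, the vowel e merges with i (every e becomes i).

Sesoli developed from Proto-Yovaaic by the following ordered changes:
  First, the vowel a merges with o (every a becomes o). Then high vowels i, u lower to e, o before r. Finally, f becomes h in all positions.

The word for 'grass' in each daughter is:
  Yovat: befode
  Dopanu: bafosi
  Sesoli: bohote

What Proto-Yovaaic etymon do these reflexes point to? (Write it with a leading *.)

*bafote

Position 6: Yovat has e, Dopanu has i, Sesoli has e. Taking the neighbouring segments as reconstructed: Yovat e could go back to *a or *e; Dopanu i could go back to *e or *i; Sesoli e can only go back to *e — the one source consistent with every daughter is *e.
Position 2: Yovat has e, Dopanu has a, Sesoli has o. Dopanu preserves a here (none of its changes turn any other segment into a), so the proto-segment is *a.
Position 3: Yovat has f, Dopanu has f, Sesoli has h. Yovat preserves f here (none of its changes turn any other segment into f), so the proto-segment is *f.
This points to *bafote. Verify forward in each daughter:
Yovat: *bafote > bafode > befode  (by intervocalic voicing, vowel merger)
Dopanu: start from *bafote.
  rule 1: no change — bafote
  rule 2 (palatalisation): bafote → bafose
  rule 3 (vowel merger): bafose → bafosi
  ⇒ Dopanu bafosi
Sesoli: *bafote
  bafote → bofote   [vowel merger]
  bofote (rule 2 does not apply)
  bofote → bohote   [unconditioned shift]
  giving Sesoli bohote.
Only *bafote yields all of Yovat befode, Dopanu bafosi, Sesoli bohote.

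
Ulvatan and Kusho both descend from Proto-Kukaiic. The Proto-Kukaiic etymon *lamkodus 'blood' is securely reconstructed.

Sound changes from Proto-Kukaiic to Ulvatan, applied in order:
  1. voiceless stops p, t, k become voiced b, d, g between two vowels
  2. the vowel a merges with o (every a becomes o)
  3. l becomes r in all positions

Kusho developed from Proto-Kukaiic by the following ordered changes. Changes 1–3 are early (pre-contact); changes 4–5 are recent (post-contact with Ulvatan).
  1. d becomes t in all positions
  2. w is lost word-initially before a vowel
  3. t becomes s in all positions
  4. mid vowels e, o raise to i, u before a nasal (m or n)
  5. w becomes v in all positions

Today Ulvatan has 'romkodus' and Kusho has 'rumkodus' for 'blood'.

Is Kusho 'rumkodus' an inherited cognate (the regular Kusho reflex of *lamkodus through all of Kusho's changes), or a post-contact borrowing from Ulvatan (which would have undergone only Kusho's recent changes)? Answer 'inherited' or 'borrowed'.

If inherited, *lamkodus would pass through all of Kusho's changes:
Kusho: *lamkodus > lamkotus > lamkosus  (by unconditioned shift, unconditioned shift)
If borrowed from Ulvatan 'romkodus' after the early changes, it would undergo only the recent ones:
  rule 4 (pre-nasal raising): romkodus → rumkodus
  rule 5 (unconditioned shift): no change (rumkodus)
  ⇒ as a loan: rumkodus
Kusho 'rumkodus' matches the loan outcome 'rumkodus', not the inherited 'lamkosus' — it skipped the early Kusho changes, so it was borrowed from Ulvatan.

borrowed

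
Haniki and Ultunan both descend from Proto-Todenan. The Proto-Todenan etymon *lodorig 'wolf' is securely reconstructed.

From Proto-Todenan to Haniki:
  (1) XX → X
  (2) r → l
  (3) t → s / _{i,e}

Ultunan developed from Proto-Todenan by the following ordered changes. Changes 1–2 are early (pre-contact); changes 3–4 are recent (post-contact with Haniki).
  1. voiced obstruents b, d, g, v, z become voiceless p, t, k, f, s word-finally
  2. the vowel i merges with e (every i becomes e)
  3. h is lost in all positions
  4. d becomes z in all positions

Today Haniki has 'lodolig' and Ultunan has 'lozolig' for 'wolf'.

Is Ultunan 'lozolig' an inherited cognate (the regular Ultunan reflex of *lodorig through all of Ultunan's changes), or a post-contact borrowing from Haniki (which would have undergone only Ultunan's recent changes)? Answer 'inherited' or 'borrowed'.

If inherited, *lodorig would pass through all of Ultunan's changes:
Ultunan: start from *lodorig.
  rule 1 (final devoicing): lodorig → lodorik
  rule 2 (vowel merger): lodorik → lodorek
  rule 3: no change — lodorek
  rule 4 (unconditioned shift): lodorek → lozorek
  ⇒ Ultunan lozorek
If borrowed from Haniki 'lodolig' after the early changes, it would undergo only the recent ones:
  rule 3 (h-loss): no change (lodolig)
  rule 4 (unconditioned shift): lodolig → lozolig
  ⇒ as a loan: lozolig
Ultunan 'lozolig' matches the loan outcome 'lozolig', not the inherited 'lozorek' — it skipped the early Ultunan changes, so it was borrowed from Haniki.

borrowed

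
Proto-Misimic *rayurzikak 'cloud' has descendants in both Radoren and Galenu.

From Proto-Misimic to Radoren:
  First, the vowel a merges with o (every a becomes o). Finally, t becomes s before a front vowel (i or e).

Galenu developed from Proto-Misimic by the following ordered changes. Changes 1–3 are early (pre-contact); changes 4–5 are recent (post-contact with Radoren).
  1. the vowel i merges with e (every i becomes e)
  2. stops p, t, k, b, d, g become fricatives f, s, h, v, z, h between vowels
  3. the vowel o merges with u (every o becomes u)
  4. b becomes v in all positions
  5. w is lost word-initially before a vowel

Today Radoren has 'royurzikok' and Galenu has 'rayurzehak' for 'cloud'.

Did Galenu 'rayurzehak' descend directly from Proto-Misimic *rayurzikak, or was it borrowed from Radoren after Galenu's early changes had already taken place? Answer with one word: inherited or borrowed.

If inherited, *rayurzikak would pass through all of Galenu's changes:
Galenu: start from *rayurzikak.
  rule 1 (vowel merger): rayurzikak → rayurzekak
  rule 2 (intervocalic lenition): rayurzekak → rayurzehak
  rule 3: no change — rayurzehak
  rule 4: no change — rayurzehak
  rule 5: no change — rayurzehak
  ⇒ Galenu rayurzehak
If borrowed from Radoren 'royurzikok' after the early changes, it would undergo only the recent ones:
  rule 4 (unconditioned shift): no change (royurzikok)
  rule 5 (glide loss): no change (royurzikok)
  ⇒ as a loan: royurzikok
Galenu 'rayurzehak' matches the inherited outcome exactly, so it is an inherited cognate, not a loan.

inherited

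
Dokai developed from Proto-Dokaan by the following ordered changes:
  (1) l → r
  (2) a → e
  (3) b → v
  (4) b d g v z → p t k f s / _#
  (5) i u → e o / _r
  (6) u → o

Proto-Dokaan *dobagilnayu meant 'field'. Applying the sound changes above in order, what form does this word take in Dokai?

Dokai: start from *dobagilnayu.
  rule 1 (unconditioned shift): dobagilnayu → dobagirnayu
  rule 2 (vowel merger): dobagirnayu → dobegirneyu
  rule 3 (unconditioned shift): dobegirneyu → dovegirneyu
  rule 4: no change — dovegirneyu
  rule 5 (pre-rhotic lowering): dovegirneyu → dovegerneyu
  rule 6 (vowel merger): dovegerneyu → dovegerneyo
  ⇒ Dokai dovegerneyo

dovegerneyo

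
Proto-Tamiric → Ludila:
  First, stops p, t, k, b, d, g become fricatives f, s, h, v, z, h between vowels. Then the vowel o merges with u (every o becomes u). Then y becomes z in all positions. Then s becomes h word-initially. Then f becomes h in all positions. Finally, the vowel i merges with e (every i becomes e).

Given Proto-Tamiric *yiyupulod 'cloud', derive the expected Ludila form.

Ludila: start from *yiyupulod.
  rule 1 (intervocalic lenition): yiyupulod → yiyufulod
  rule 2 (vowel merger): yiyufulod → yiyufulud
  rule 3 (unconditioned shift): yiyufulud → zizufulud
  rule 4: no change — zizufulud
  rule 5 (unconditioned shift): zizufulud → zizuhulud
  rule 6 (vowel merger): zizuhulud → zezuhulud
  ⇒ Ludila zezuhulud

zezuhulud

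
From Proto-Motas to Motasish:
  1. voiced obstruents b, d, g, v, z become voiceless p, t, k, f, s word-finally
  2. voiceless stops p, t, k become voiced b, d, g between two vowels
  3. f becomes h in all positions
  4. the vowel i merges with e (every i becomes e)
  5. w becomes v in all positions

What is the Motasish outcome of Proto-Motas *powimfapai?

Motasish: start from *powimfapai.
  rule 1: no change — powimfapai
  rule 2 (intervocalic voicing): powimfapai → powimfabai
  rule 3 (unconditioned shift): powimfabai → powimhabai
  rule 4 (vowel merger): powimhabai → powemhabae
  rule 5 (unconditioned shift): powemhabae → povemhabae
  ⇒ Motasish povemhabae

povemhabae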